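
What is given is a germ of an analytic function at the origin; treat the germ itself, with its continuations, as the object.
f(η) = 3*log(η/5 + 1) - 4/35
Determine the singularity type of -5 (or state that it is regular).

The point is a logarithmic branch point.

The term (3)*log(1 - η/(-5)) has argument 1 - -5/(-5) = 0 at -5: a logarithmic (infinitely-sheeted) branch point; the remaining terms are analytic or single-valued there.


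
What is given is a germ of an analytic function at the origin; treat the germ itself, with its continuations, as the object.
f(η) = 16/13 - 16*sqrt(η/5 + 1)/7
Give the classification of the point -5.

The point is an algebraic (square-root) branch point.

The term (-16/7)*sqrt(1 - η/(-5)) has argument 1 - -5/(-5) = 0 at -5: a square-root (algebraic, two-sheeted) branch point; the remaining terms are analytic or single-valued there.


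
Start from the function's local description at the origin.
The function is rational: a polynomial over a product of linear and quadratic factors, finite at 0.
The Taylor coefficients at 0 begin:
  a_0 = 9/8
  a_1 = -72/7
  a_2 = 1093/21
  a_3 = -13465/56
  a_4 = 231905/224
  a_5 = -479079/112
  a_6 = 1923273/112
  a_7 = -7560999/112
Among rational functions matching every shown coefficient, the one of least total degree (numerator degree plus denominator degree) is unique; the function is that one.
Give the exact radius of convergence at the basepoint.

No rational of total degree below 6 reproduces all 8 coefficients; solving the [2/4] Pade equations on them gives f(u) = (-35*u**2/27 - 11*u/7 + 1/2)/(u**2 - 2*u - 2/3)**2, whose expansion matches every shown term.
Denominator factor (u**2 - 2*u - 2/3)^2: discriminant 20/3, real irrational roots 1 + (1/3)*sqrt(15) and 1 - (1/3)*sqrt(15); poles of order 2, moduli 1 + (1/3)*sqrt(15) and -1 + (1/3)*sqrt(15).
The radius of convergence is the smallest modulus among the singular points: -1 + (1/3)*sqrt(15).

The radius of convergence is -1 + (1/3)*sqrt(15).


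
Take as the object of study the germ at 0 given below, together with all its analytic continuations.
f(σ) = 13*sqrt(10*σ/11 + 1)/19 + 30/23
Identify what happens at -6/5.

There is no denominator, hence no pole anywhere.
Branch term sqrt(1 - σ/(-11/10)): argument at -6/5 is -1/11, nonzero, so -6/5 is not its branch point (a point on a principal cut is still regular for the continued germ).
So the germ continues analytically to -6/5.

The point is a regular point.


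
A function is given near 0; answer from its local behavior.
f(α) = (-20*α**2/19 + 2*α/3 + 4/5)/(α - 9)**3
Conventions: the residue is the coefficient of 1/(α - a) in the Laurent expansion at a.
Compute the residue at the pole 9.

The residue is -20/19.

At the order-3 pole 9 set g(α) = (α - (9))^3*f(α) = -20*α**2/19 + 2*α/3 + 4/5.
Order-3 pole: residue = g''(a)/2; g''(9) = -40/19, so the residue is -20/19.


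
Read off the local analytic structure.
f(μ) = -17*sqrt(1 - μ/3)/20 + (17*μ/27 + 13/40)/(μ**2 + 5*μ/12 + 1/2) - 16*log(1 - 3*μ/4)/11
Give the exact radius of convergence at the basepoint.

Denominator factor (μ**2 + 5*μ/12 + 1/2): discriminant -263/144, complex-conjugate roots (-5/24) + ((1/24)*sqrt(263))*i and (-5/24) - ((1/24)*sqrt(263))*i; poles of order 1, moduli (1/2)*sqrt(2) and (1/2)*sqrt(2).
Branch term (-17/20)*sqrt(1 - μ/(3)): its argument vanishes at μ = 3, a square-root branch point, modulus 3.
Branch term (-16/11)*log(1 - μ/(4/3)): its argument vanishes at μ = 4/3, a logarithmic branch point, modulus 4/3.
The radius of convergence is the smallest modulus among the singular points: (1/2)*sqrt(2).

The radius of convergence is (1/2)*sqrt(2).


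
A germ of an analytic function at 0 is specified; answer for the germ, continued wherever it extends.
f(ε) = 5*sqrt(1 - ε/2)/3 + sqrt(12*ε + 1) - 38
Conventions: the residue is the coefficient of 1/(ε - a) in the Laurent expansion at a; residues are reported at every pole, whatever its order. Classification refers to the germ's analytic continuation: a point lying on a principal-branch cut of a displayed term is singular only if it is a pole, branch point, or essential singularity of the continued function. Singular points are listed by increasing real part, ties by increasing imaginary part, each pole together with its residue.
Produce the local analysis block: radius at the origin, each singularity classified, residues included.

Radius of convergence at 0: 1/12.
At -1/12: an algebraic (square-root) branch point.
At 2: an algebraic (square-root) branch point.

Branch term (1)*sqrt(1 - ε/(-1/12)): its argument vanishes at ε = -1/12, a square-root branch point, modulus 1/12.
Branch term (5/3)*sqrt(1 - ε/(2)): its argument vanishes at ε = 2, a square-root branch point, modulus 2.
The radius of convergence is the smallest modulus among the singular points: 1/12.
List the singular points by increasing real part (a conjugate pair: the negative imaginary part first).


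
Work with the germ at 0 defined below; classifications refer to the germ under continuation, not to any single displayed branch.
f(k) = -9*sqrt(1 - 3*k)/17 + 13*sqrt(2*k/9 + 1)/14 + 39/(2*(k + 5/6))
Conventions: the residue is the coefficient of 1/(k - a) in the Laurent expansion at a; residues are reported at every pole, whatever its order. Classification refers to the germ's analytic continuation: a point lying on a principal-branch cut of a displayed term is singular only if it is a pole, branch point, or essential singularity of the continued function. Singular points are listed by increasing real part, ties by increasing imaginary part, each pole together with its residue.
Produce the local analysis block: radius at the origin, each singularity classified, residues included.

Denominator factor (k + 5/6): pole of order 1 at -5/6, modulus 5/6.
Branch term (-9/17)*sqrt(1 - k/(1/3)): its argument vanishes at k = 1/3, a square-root branch point, modulus 1/3.
Branch term (13/14)*sqrt(1 - k/(-9/2)): its argument vanishes at k = -9/2, a square-root branch point, modulus 9/2.
The radius of convergence is the smallest modulus among the singular points: 1/3.
The branch terms are analytic at -5/6 and contribute nothing to the residue; only the rational part matters.
At the order-1 pole -5/6 set g(k) = (k - (-5/6))*(rational part) = 39/2.
Simple pole: residue = g(a) at a = -5/6, which is 39/2.
List the singular points by increasing real part (a conjugate pair: the negative imaginary part first).

Radius of convergence at 0: 1/3.
At -9/2: an algebraic (square-root) branch point.
At -5/6: a pole of order 1; residue 39/2.
At 1/3: an algebraic (square-root) branch point.


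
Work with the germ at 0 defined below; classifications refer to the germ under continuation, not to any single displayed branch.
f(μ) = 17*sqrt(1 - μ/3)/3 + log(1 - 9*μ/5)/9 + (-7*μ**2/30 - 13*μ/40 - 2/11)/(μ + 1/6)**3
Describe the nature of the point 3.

The point is an algebraic (square-root) branch point.

The term (17/3)*sqrt(1 - μ/(3)) has argument 1 - 3/(3) = 0 at 3: a square-root (algebraic, two-sheeted) branch point; the remaining terms are analytic or single-valued there.


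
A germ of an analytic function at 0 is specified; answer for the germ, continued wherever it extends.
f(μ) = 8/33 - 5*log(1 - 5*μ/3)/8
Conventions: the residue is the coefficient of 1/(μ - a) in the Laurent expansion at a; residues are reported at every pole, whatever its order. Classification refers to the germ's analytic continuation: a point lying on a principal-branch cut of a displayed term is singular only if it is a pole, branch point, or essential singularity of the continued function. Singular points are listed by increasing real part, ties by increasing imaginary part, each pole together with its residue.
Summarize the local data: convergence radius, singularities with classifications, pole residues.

Radius of convergence at 0: 3/5.
At 3/5: a logarithmic branch point.

Branch term (-5/8)*log(1 - μ/(3/5)): its argument vanishes at μ = 3/5, a logarithmic branch point, modulus 3/5.
The radius of convergence is the smallest modulus among the singular points: 3/5.


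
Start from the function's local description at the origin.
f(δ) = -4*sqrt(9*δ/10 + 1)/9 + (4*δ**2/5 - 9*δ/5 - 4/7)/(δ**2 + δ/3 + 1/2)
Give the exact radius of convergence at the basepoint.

The radius of convergence is (1/2)*sqrt(2).

Denominator factor (δ**2 + δ/3 + 1/2): discriminant -17/9, complex-conjugate roots (-1/6) + ((1/6)*sqrt(17))*i and (-1/6) - ((1/6)*sqrt(17))*i; poles of order 1, moduli (1/2)*sqrt(2) and (1/2)*sqrt(2).
Branch term (-4/9)*sqrt(1 - δ/(-10/9)): its argument vanishes at δ = -10/9, a square-root branch point, modulus 10/9.
The radius of convergence is the smallest modulus among the singular points: (1/2)*sqrt(2).


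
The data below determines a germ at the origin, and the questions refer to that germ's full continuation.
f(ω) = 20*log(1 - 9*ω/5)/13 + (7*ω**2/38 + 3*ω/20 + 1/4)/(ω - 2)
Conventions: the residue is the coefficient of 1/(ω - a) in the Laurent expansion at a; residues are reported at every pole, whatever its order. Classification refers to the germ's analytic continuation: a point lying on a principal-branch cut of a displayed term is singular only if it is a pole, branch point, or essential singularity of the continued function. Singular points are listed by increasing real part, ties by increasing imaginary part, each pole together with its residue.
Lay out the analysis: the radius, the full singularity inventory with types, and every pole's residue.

Denominator factor (ω - 2): pole of order 1 at 2, modulus 2.
Branch term (20/13)*log(1 - ω/(5/9)): its argument vanishes at ω = 5/9, a logarithmic branch point, modulus 5/9.
The radius of convergence is the smallest modulus among the singular points: 5/9.
The branch term is analytic at 2 and contributes nothing to the residue; only the rational part matters.
At the order-1 pole 2 set g(ω) = (ω - (2))*(rational part) = 7*ω**2/38 + 3*ω/20 + 1/4.
Simple pole: residue = g(a) at a = 2, which is 489/380.
List the singular points by increasing real part (a conjugate pair: the negative imaginary part first).

Radius of convergence at 0: 5/9.
At 5/9: a logarithmic branch point.
At 2: a pole of order 1; residue 489/380.


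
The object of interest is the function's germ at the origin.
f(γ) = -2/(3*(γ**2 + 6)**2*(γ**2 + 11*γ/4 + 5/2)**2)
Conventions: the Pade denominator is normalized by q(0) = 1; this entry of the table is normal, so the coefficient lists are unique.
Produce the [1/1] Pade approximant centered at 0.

Taylor coefficients needed (expand at 0): a_0 = -2/675, a_1 = 22/3375, a_2 = -749/101250.
Write the denominator as Q(γ) = 1 + q1*γ. Requiring Q*f - P = O(γ^3) with deg P <= 1 kills the coefficients of γ^2..γ^2 in Q*f:
  γ^2: a_2 + q1*a_1 = 0, i.e. -749/101250 + (22/3375)*q1 = 0.
Solving this linear system: q1 = 749/660.
The numerator is Q*f truncated at degree 1: P0 = a_0 = -2/675; P1 = a_1 + q1*a_0 = 703/222750.

The Pade approximant has numerator coefficients [-2/675, 703/222750]; denominator coefficients [1, 749/660].


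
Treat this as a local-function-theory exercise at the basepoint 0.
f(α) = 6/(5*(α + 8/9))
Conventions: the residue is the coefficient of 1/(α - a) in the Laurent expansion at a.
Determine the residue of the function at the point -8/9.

The residue is 6/5.

At the order-1 pole -8/9 set g(α) = (α - (-8/9))*f(α) = 6/5.
Simple pole: residue = g(a) at a = -8/9, which is 6/5.


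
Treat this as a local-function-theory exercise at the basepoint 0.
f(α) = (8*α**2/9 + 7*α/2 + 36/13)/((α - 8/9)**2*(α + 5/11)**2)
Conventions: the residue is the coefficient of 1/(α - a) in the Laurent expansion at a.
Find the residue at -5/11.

At the order-2 pole -5/11 set g(α) = (α - (-5/11))^2*f(α) = (8*α**2/9 + 7*α/2 + 36/13)/(α - 8/9)**2.
Order-2 pole: residue = g'(a); g'(-5/11) = 22850487/8738366, so the residue is 22850487/8738366.

The residue is 22850487/8738366.


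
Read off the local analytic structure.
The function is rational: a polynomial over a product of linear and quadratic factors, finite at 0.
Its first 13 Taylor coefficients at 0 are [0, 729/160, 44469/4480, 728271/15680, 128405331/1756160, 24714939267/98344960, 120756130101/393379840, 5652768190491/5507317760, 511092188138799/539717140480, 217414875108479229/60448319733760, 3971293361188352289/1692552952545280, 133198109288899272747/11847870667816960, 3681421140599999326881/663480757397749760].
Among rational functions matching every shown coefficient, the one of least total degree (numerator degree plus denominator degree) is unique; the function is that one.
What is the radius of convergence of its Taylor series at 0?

The radius of convergence is -1/7 + (2/21)*sqrt(39).

No rational of total degree below 11 reproduces all 13 coefficients; solving the [2/9] Pade equations on them gives f(χ) = (χ**2 + 2*χ/5)/((χ - 4/3)**3*(χ**2 - 2*χ/7 - 1/3)**3), whose expansion matches every shown term.
Denominator factor (χ - 4/3)^3: pole of order 3 at 4/3, modulus 4/3.
Denominator factor (χ**2 - 2*χ/7 - 1/3)^3: discriminant 208/147, real irrational roots 1/7 + (2/21)*sqrt(39) and 1/7 - (2/21)*sqrt(39); poles of order 3, moduli 1/7 + (2/21)*sqrt(39) and -1/7 + (2/21)*sqrt(39).
The radius of convergence is the smallest modulus among the singular points: -1/7 + (2/21)*sqrt(39).


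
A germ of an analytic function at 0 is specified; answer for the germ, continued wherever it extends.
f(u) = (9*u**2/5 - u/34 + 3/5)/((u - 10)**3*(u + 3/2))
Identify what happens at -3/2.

The denominator factor u + 3/2 vanishes at -3/2 and appears to the power 1; the numerator there equals 399/85, nonzero, and no other factor vanishes.
Hence a pole whose order is the multiplicity, 1.

The point is a pole of order 1.


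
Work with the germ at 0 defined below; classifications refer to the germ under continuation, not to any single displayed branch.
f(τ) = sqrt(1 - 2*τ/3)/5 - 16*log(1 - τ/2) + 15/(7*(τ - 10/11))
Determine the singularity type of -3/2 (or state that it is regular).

Denominator factors: τ - 10/11 = -53/22 at τ = -3/2 — none vanishes.
Branch term log(1 - τ/(2)): argument at -3/2 is 7/4, nonzero, so -3/2 is not its branch point (a point on a principal cut is still regular for the continued germ).
Branch term sqrt(1 - τ/(3/2)): argument at -3/2 is 2, nonzero, so -3/2 is not its branch point (a point on a principal cut is still regular for the continued germ).
So the germ continues analytically to -3/2.

The point is a regular point.


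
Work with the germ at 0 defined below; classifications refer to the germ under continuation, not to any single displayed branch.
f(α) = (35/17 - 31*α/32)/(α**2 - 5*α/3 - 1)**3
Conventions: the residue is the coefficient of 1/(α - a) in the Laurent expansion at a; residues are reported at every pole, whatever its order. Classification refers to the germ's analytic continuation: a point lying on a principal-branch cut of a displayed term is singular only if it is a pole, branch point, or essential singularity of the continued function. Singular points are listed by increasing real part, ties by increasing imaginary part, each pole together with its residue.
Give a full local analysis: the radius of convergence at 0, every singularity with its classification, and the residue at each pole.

Denominator factor (α**2 - 5*α/3 - 1)^3: discriminant 61/9, real irrational roots 5/6 + (1/6)*sqrt(61) and 5/6 - (1/6)*sqrt(61); poles of order 3, moduli 5/6 + (1/6)*sqrt(61) and -5/6 + (1/6)*sqrt(61).
The radius of convergence is the smallest modulus among the singular points: -5/6 + (1/6)*sqrt(61).
The factor α**2 - 5*α/3 - 1 splits as (α - a)(α - a') with a = 5/6 - (1/6)*sqrt(61), a' = 5/6 + (1/6)*sqrt(61). At the order-3 pole a set g(α) = (α - a)^3*f(α) = [35/17 - 31*α/32] / (α - a')^3.
Order-3 pole: residue = g''(a)/2; g''(5/6 - (1/6)*sqrt(61)) = -(992655/61738832)*sqrt(61), so the residue is -(992655/123477664)*sqrt(61).
The factor α**2 - 5*α/3 - 1 splits as (α - a)(α - a') with a = 5/6 + (1/6)*sqrt(61), a' = 5/6 - (1/6)*sqrt(61). At the order-3 pole a set g(α) = (α - a)^3*f(α) = [35/17 - 31*α/32] / (α - a')^3.
Order-3 pole: residue = g''(a)/2; g''(5/6 + (1/6)*sqrt(61)) = (992655/61738832)*sqrt(61), so the residue is (992655/123477664)*sqrt(61).
List the singular points by increasing real part (a conjugate pair: the negative imaginary part first).

Radius of convergence at 0: -5/6 + (1/6)*sqrt(61).
At 5/6 - (1/6)*sqrt(61): a pole of order 3; residue -(992655/123477664)*sqrt(61).
At 5/6 + (1/6)*sqrt(61): a pole of order 3; residue (992655/123477664)*sqrt(61).


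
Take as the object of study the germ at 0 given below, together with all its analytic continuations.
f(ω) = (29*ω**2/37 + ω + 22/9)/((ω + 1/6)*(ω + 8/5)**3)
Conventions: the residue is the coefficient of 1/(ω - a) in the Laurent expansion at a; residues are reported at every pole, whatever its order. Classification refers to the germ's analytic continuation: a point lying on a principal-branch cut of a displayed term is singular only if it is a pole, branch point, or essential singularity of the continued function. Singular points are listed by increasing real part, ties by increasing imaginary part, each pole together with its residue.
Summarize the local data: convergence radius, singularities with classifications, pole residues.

Radius of convergence at 0: 1/6.
At -8/5: a pole of order 3; residue -2297250/2941759.
At -1/6: a pole of order 1; residue 2297250/2941759.

Denominator factor (ω + 8/5)^3: pole of order 3 at -8/5, modulus 8/5.
Denominator factor (ω + 1/6): pole of order 1 at -1/6, modulus 1/6.
The radius of convergence is the smallest modulus among the singular points: 1/6.
At the order-3 pole -8/5 set g(ω) = (ω - (-8/5))^3*f(ω) = (29*ω**2/37 + ω + 22/9)/(ω + 1/6).
Order-3 pole: residue = g''(a)/2; g''(-8/5) = -4594500/2941759, so the residue is -2297250/2941759.
At the order-1 pole -1/6 set g(ω) = (ω - (-1/6))*f(ω) = (29*ω**2/37 + ω + 22/9)/(ω + 8/5)**3.
Simple pole: residue = g(a) at a = -1/6, which is 2297250/2941759.
List the singular points by increasing real part (a conjugate pair: the negative imaginary part first).


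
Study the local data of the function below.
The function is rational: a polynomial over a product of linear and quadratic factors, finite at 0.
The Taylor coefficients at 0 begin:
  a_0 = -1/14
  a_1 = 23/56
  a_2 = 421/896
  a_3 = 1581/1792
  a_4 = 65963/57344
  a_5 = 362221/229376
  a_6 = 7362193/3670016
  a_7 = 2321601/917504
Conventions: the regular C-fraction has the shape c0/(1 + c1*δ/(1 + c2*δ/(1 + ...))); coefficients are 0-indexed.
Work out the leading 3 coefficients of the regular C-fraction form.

The regular C-fraction coefficients are [-1/14, 23/4, -2537/368].

Taylor coefficients (read off): a_0 = -1/14, a_1 = 23/56, a_2 = 421/896.
c0 = a_0 = -1/14. Peel one level at a time: if S = 1 + c*δ/S' with S'(0) = 1, then c is the δ-coefficient of S and S' = c*δ/(S - 1).
S_1 = c0/f = 1 + (23/4)*δ + (2537/64)*δ^2 + ...; c1 = 23/4.
S_2 = c1*δ/(S_1 - 1) = 1 + (-2537/368)*δ + ...; c2 = -2537/368.


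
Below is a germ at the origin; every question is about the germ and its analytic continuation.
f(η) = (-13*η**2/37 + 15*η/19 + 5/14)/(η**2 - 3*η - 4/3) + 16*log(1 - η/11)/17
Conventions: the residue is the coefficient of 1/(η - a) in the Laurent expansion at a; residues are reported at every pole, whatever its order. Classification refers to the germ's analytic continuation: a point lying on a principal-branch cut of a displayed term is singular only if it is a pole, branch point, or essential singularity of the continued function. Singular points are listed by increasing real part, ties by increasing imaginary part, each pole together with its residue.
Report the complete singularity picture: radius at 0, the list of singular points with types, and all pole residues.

Radius of convergence at 0: -3/2 + (1/6)*sqrt(129).
At 3/2 - (1/6)*sqrt(129): a pole of order 1; residue -93/703 + (15005/1269618)*sqrt(129).
At 3/2 + (1/6)*sqrt(129): a pole of order 1; residue -93/703 - (15005/1269618)*sqrt(129).
At 11: a logarithmic branch point.

Denominator factor (η**2 - 3*η - 4/3): discriminant 43/3, real irrational roots 3/2 + (1/6)*sqrt(129) and 3/2 - (1/6)*sqrt(129); poles of order 1, moduli 3/2 + (1/6)*sqrt(129) and -3/2 + (1/6)*sqrt(129).
Branch term (16/17)*log(1 - η/(11)): its argument vanishes at η = 11, a logarithmic branch point, modulus 11.
The radius of convergence is the smallest modulus among the singular points: -3/2 + (1/6)*sqrt(129).
The branch term is analytic at 3/2 - (1/6)*sqrt(129) and contributes nothing to the residue; only the rational part matters.
The factor η**2 - 3*η - 4/3 splits as (η - a)(η - a') with a = 3/2 - (1/6)*sqrt(129), a' = 3/2 + (1/6)*sqrt(129). At the order-1 pole a set g(η) = (η - a)*(rational part) = [-13*η**2/37 + 15*η/19 + 5/14] / (η - a').
Simple pole: residue = g(a) at a = 3/2 - (1/6)*sqrt(129), which is -93/703 + (15005/1269618)*sqrt(129).
The branch term is analytic at 3/2 + (1/6)*sqrt(129) and contributes nothing to the residue; only the rational part matters.
The factor η**2 - 3*η - 4/3 splits as (η - a)(η - a') with a = 3/2 + (1/6)*sqrt(129), a' = 3/2 - (1/6)*sqrt(129). At the order-1 pole a set g(η) = (η - a)*(rational part) = [-13*η**2/37 + 15*η/19 + 5/14] / (η - a').
Simple pole: residue = g(a) at a = 3/2 + (1/6)*sqrt(129), which is -93/703 - (15005/1269618)*sqrt(129).
List the singular points by increasing real part (a conjugate pair: the negative imaginary part first).


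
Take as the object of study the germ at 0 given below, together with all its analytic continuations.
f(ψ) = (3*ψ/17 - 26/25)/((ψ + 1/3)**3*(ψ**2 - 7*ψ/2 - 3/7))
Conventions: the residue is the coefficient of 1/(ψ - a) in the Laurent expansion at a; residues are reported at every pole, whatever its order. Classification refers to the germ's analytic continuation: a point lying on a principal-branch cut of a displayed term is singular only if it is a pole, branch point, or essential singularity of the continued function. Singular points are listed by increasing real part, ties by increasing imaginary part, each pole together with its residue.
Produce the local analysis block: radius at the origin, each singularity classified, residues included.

Radius of convergence at 0: -7/4 + (1/28)*sqrt(2737).
At -1/3: a pole of order 3; residue -14894164656/520643275.
At 7/4 - (1/28)*sqrt(2737): a pole of order 1; residue 7447082328/520643275 + (2226580272/8142860821)*sqrt(2737).
At 7/4 + (1/28)*sqrt(2737): a pole of order 1; residue 7447082328/520643275 - (2226580272/8142860821)*sqrt(2737).


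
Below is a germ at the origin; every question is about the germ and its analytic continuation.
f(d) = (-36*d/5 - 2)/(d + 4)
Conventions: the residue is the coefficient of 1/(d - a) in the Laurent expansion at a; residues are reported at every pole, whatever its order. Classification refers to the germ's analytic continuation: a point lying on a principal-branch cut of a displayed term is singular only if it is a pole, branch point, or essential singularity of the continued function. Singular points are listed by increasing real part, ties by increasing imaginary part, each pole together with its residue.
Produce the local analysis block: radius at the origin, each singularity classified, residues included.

Radius of convergence at 0: 4.
At -4: a pole of order 1; residue 134/5.

Denominator factor (d + 4): pole of order 1 at -4, modulus 4.
The radius of convergence is the smallest modulus among the singular points: 4.
At the order-1 pole -4 set g(d) = (d - (-4))*f(d) = -36*d/5 - 2.
Simple pole: residue = g(a) at a = -4, which is 134/5.


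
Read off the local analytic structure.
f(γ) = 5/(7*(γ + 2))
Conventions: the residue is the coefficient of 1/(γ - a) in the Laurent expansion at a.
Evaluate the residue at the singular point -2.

The residue is 5/7.

At the order-1 pole -2 set g(γ) = (γ - (-2))*f(γ) = 5/7.
Simple pole: residue = g(a) at a = -2, which is 5/7.


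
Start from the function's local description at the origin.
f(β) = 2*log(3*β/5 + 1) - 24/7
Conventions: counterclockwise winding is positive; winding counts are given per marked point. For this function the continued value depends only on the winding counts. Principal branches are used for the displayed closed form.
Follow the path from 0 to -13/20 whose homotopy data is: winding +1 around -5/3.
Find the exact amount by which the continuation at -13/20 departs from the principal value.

The rational part is single-valued and drops out of the difference; each branch term changes only by its own monodromy.
(2)*log(1 - β/(-5/3)): each positive loop around -5/3 adds 2*pi*i to the log, so winding +1 contributes (2)*(1)*2*pi*i = (4)*pi*i.
Summing the contributions at β = -13/20 gives (4)*pi*i.

Continued minus principal equals (4)*pi*i.


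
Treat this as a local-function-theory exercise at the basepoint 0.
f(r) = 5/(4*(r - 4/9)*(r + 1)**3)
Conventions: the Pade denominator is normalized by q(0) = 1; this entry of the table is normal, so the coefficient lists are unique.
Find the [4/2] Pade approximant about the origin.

The Pade approximant has numerator coefficients [-45/16, 320235/71252, -1518705/285008, 83340/17813, -1133385/285008]; denominator coefficients [1, -181267/213756, -217595/71252].

Taylor coefficients needed (expand at 0): a_0 = -45/16, a_1 = 135/64, a_2 = -3105/256, a_3 = 855/1024, a_4 = -165105/4096, a_5 = -518265/16384, a_6 = -9825345/65536.
Write the denominator as Q(r) = 1 + q1*r + q2*r^2. Requiring Q*f - P = O(r^7) with deg P <= 4 kills the coefficients of r^5..r^6 in Q*f:
  r^5: a_5 + q1*a_4 + q2*a_3 = 0, i.e. -518265/16384 + (-165105/4096)*q1 + (855/1024)*q2 = 0.
  r^6: a_6 + q1*a_5 + q2*a_4 = 0, i.e. -9825345/65536 + (-518265/16384)*q1 + (-165105/4096)*q2 = 0.
Solving this linear system: q1 = -181267/213756, q2 = -217595/71252.
The numerator is Q*f truncated at degree 4: P0 = a_0 = -45/16; P1 = a_1 + q1*a_0 = 320235/71252; P2 = a_2 + q1*a_1 + q2*a_0 = -1518705/285008; P3 = a_3 + q1*a_2 + q2*a_1 = 83340/17813; P4 = a_4 + q1*a_3 + q2*a_2 = -1133385/285008.


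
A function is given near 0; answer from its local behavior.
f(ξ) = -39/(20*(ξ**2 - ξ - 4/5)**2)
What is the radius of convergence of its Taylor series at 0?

Denominator factor (ξ**2 - ξ - 4/5)^2: discriminant 21/5, real irrational roots 1/2 + (1/10)*sqrt(105) and 1/2 - (1/10)*sqrt(105); poles of order 2, moduli 1/2 + (1/10)*sqrt(105) and -1/2 + (1/10)*sqrt(105).
The radius of convergence is the smallest modulus among the singular points: -1/2 + (1/10)*sqrt(105).

The radius of convergence is -1/2 + (1/10)*sqrt(105).


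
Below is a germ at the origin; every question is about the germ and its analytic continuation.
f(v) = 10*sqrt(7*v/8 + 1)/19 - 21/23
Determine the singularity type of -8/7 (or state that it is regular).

The point is an algebraic (square-root) branch point.

The term (10/19)*sqrt(1 - v/(-8/7)) has argument 1 - -8/7/(-8/7) = 0 at -8/7: a square-root (algebraic, two-sheeted) branch point; the remaining terms are analytic or single-valued there.


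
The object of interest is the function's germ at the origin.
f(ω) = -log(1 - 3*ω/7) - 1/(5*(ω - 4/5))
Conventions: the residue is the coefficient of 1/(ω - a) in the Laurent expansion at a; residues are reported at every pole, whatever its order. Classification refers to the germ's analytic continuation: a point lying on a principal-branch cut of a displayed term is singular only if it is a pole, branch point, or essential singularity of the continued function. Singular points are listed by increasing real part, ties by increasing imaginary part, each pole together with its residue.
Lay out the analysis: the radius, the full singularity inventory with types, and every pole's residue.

Denominator factor (ω - 4/5): pole of order 1 at 4/5, modulus 4/5.
Branch term (-1)*log(1 - ω/(7/3)): its argument vanishes at ω = 7/3, a logarithmic branch point, modulus 7/3.
The radius of convergence is the smallest modulus among the singular points: 4/5.
The branch term is analytic at 4/5 and contributes nothing to the residue; only the rational part matters.
At the order-1 pole 4/5 set g(ω) = (ω - (4/5))*(rational part) = -1/5.
Simple pole: residue = g(a) at a = 4/5, which is -1/5.
List the singular points by increasing real part (a conjugate pair: the negative imaginary part first).

Radius of convergence at 0: 4/5.
At 4/5: a pole of order 1; residue -1/5.
At 7/3: a logarithmic branch point.


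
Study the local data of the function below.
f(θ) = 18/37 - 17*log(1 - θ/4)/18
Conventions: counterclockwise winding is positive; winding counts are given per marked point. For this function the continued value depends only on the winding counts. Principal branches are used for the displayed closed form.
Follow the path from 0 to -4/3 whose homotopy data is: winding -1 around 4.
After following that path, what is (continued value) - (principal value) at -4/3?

Continued minus principal equals (17/9)*pi*i.

The rational part is single-valued and drops out of the difference; each branch term changes only by its own monodromy.
(-17/18)*log(1 - θ/(4)): each positive loop around 4 adds 2*pi*i to the log, so winding -1 contributes (-17/18)*(-1)*2*pi*i = (17/9)*pi*i.
Summing the contributions at θ = -4/3 gives (17/9)*pi*i.


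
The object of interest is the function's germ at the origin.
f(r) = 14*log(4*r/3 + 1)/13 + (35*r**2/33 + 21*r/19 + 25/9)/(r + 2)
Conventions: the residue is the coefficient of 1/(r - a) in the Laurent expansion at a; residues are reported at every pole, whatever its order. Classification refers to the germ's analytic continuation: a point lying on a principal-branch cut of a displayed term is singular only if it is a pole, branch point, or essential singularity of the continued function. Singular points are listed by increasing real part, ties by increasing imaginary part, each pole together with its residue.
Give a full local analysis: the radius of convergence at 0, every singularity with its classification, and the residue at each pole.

Denominator factor (r + 2): pole of order 1 at -2, modulus 2.
Branch term (14/13)*log(1 - r/(-3/4)): its argument vanishes at r = -3/4, a logarithmic branch point, modulus 3/4.
The radius of convergence is the smallest modulus among the singular points: 3/4.
The branch term is analytic at -2 and contributes nothing to the residue; only the rational part matters.
At the order-1 pole -2 set g(r) = (r - (-2))*(rational part) = 35*r**2/33 + 21*r/19 + 25/9.
Simple pole: residue = g(a) at a = -2, which is 9047/1881.
List the singular points by increasing real part (a conjugate pair: the negative imaginary part first).

Radius of convergence at 0: 3/4.
At -2: a pole of order 1; residue 9047/1881.
At -3/4: a logarithmic branch point.


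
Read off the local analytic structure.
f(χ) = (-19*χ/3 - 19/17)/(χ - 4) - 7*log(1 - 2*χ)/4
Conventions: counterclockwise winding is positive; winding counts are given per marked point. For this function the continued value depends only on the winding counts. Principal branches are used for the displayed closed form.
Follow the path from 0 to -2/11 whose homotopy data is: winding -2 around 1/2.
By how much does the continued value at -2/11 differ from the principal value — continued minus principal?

Continued minus principal equals (7)*pi*i.

The rational part is single-valued and drops out of the difference; each branch term changes only by its own monodromy.
(-7/4)*log(1 - χ/(1/2)): each positive loop around 1/2 adds 2*pi*i to the log, so winding -2 contributes (-7/4)*(-2)*2*pi*i = (7)*pi*i.
Summing the contributions at χ = -2/11 gives (7)*pi*i.


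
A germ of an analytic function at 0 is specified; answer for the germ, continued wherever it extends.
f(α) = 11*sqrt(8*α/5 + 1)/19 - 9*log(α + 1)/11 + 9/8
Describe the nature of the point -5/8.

The term (11/19)*sqrt(1 - α/(-5/8)) has argument 1 - -5/8/(-5/8) = 0 at -5/8: a square-root (algebraic, two-sheeted) branch point; the remaining terms are analytic or single-valued there.

The point is an algebraic (square-root) branch point.


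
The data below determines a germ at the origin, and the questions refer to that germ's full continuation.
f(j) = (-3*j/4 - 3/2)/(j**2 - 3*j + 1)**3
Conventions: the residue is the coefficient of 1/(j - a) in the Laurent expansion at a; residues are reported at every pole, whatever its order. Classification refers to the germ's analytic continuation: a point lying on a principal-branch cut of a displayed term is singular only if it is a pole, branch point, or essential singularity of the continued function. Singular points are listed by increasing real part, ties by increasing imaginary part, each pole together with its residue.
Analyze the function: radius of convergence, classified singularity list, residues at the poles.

Radius of convergence at 0: 3/2 - (1/2)*sqrt(5).
At 3/2 - (1/2)*sqrt(5): a pole of order 3; residue (63/500)*sqrt(5).
At 3/2 + (1/2)*sqrt(5): a pole of order 3; residue -(63/500)*sqrt(5).

Denominator factor (j**2 - 3*j + 1)^3: discriminant 5, real irrational roots 3/2 + (1/2)*sqrt(5) and 3/2 - (1/2)*sqrt(5); poles of order 3, moduli 3/2 + (1/2)*sqrt(5) and 3/2 - (1/2)*sqrt(5).
The radius of convergence is the smallest modulus among the singular points: 3/2 - (1/2)*sqrt(5).
The factor j**2 - 3*j + 1 splits as (j - a)(j - a') with a = 3/2 - (1/2)*sqrt(5), a' = 3/2 + (1/2)*sqrt(5). At the order-3 pole a set g(j) = (j - a)^3*f(j) = [-3*j/4 - 3/2] / (j - a')^3.
Order-3 pole: residue = g''(a)/2; g''(3/2 - (1/2)*sqrt(5)) = (63/250)*sqrt(5), so the residue is (63/500)*sqrt(5).
The factor j**2 - 3*j + 1 splits as (j - a)(j - a') with a = 3/2 + (1/2)*sqrt(5), a' = 3/2 - (1/2)*sqrt(5). At the order-3 pole a set g(j) = (j - a)^3*f(j) = [-3*j/4 - 3/2] / (j - a')^3.
Order-3 pole: residue = g''(a)/2; g''(3/2 + (1/2)*sqrt(5)) = -(63/250)*sqrt(5), so the residue is -(63/500)*sqrt(5).
List the singular points by increasing real part (a conjugate pair: the negative imaginary part first).


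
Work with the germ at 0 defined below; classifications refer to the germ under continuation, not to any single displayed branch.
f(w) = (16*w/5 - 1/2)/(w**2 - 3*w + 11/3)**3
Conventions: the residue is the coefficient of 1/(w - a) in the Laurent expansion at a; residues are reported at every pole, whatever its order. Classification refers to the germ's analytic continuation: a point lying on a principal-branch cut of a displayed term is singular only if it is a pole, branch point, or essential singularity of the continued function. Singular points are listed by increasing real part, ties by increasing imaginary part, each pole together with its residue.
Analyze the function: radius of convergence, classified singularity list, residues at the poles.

Denominator factor (w**2 - 3*w + 11/3)^3: discriminant -17/3, complex-conjugate roots (3/2) + ((1/6)*sqrt(51))*i and (3/2) - ((1/6)*sqrt(51))*i; poles of order 3, moduli (1/3)*sqrt(33) and (1/3)*sqrt(33).
The radius of convergence is the smallest modulus among the singular points: (1/3)*sqrt(33).
The factor w**2 - 3*w + 11/3 splits as (w - a)(w - a') with a = (3/2) - ((1/6)*sqrt(51))*i, a' = (3/2) + ((1/6)*sqrt(51))*i. At the order-3 pole a set g(w) = (w - a)^3*f(w) = [16*w/5 - 1/2] / (w - a')^3.
Order-3 pole: residue = g''(a)/2; g''((3/2) - ((1/6)*sqrt(51))*i) = ((2322/24565)*sqrt(51))*i, so the residue is ((1161/24565)*sqrt(51))*i.
The factor w**2 - 3*w + 11/3 splits as (w - a)(w - a') with a = (3/2) + ((1/6)*sqrt(51))*i, a' = (3/2) - ((1/6)*sqrt(51))*i. At the order-3 pole a set g(w) = (w - a)^3*f(w) = [16*w/5 - 1/2] / (w - a')^3.
Order-3 pole: residue = g''(a)/2; g''((3/2) + ((1/6)*sqrt(51))*i) = -((2322/24565)*sqrt(51))*i, so the residue is -((1161/24565)*sqrt(51))*i.
List the singular points by increasing real part (a conjugate pair: the negative imaginary part first).

Radius of convergence at 0: (1/3)*sqrt(33).
At (3/2) - ((1/6)*sqrt(51))*i: a pole of order 3; residue ((1161/24565)*sqrt(51))*i.
At (3/2) + ((1/6)*sqrt(51))*i: a pole of order 3; residue -((1161/24565)*sqrt(51))*i.


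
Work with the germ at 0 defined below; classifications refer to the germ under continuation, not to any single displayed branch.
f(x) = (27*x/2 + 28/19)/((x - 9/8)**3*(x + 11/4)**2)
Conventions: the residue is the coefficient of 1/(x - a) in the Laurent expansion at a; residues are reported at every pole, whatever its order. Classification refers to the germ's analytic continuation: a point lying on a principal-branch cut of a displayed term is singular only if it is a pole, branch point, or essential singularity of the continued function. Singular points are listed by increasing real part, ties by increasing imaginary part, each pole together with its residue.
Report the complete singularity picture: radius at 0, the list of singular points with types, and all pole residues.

Radius of convergence at 0: 9/8.
At -11/4: a pole of order 2; residue 4252416/17546899.
At 9/8: a pole of order 3; residue -4252416/17546899.

Denominator factor (x + 11/4)^2: pole of order 2 at -11/4, modulus 11/4.
Denominator factor (x - 9/8)^3: pole of order 3 at 9/8, modulus 9/8.
The radius of convergence is the smallest modulus among the singular points: 9/8.
At the order-2 pole -11/4 set g(x) = (x - (-11/4))^2*f(x) = (27*x/2 + 28/19)/(x - 9/8)**3.
Order-2 pole: residue = g'(a); g'(-11/4) = 4252416/17546899, so the residue is 4252416/17546899.
At the order-3 pole 9/8 set g(x) = (x - (9/8))^3*f(x) = (27*x/2 + 28/19)/(x + 11/4)**2.
Order-3 pole: residue = g''(a)/2; g''(9/8) = -8504832/17546899, so the residue is -4252416/17546899.
List the singular points by increasing real part (a conjugate pair: the negative imaginary part first).


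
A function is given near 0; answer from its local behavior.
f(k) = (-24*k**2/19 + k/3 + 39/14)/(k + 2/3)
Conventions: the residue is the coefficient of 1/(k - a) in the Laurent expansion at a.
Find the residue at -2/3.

At the order-1 pole -2/3 set g(k) = (k - (-2/3))*f(k) = -24*k**2/19 + k/3 + 39/14.
Simple pole: residue = g(a) at a = -2/3, which is 4793/2394.

The residue is 4793/2394.


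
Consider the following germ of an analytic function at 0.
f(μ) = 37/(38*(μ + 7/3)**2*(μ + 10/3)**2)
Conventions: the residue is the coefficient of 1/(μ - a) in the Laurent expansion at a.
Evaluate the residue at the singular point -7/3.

The residue is -37/19.

At the order-2 pole -7/3 set g(μ) = (μ - (-7/3))^2*f(μ) = 37/(38*(μ + 10/3)**2).
Order-2 pole: residue = g'(a); g'(-7/3) = -37/19, so the residue is -37/19.


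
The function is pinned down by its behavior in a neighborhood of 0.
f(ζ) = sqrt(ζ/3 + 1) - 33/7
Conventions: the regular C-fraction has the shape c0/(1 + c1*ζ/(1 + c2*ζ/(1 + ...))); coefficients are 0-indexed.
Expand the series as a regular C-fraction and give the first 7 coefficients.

The regular C-fraction coefficients are [-26/7, 7/156, 1/26, 13/72, -1/72, -1/2, 2/3].

Taylor coefficients (expand at 0): a_0 = -26/7, a_1 = 1/6, a_2 = -1/72, a_3 = 1/432, a_4 = -5/10368, a_5 = 7/62208, a_6 = -7/248832.
c0 = a_0 = -26/7. Peel one level at a time: if S = 1 + c*ζ/S' with S'(0) = 1, then c is the ζ-coefficient of S and S' = c*ζ/(S - 1).
S_1 = c0/f = 1 + (7/156)*ζ + (-7/4056)*ζ^2 + ...; c1 = 7/156.
S_2 = c1*ζ/(S_1 - 1) = 1 + (1/26)*ζ + (-1/144)*ζ^2 + ...; c2 = 1/26.
S_3 = c2*ζ/(S_2 - 1) = 1 + (13/72)*ζ + (13/5184)*ζ^2 + ...; c3 = 13/72.
S_4 = c3*ζ/(S_3 - 1) = 1 + (-1/72)*ζ + (-1/144)*ζ^2 + ...; c4 = -1/72.
S_5 = c4*ζ/(S_4 - 1) = 1 + (-1/2)*ζ + (1/3)*ζ^2 + ...; c5 = -1/2.
S_6 = c5*ζ/(S_5 - 1) = 1 + (2/3)*ζ + ...; c6 = 2/3.


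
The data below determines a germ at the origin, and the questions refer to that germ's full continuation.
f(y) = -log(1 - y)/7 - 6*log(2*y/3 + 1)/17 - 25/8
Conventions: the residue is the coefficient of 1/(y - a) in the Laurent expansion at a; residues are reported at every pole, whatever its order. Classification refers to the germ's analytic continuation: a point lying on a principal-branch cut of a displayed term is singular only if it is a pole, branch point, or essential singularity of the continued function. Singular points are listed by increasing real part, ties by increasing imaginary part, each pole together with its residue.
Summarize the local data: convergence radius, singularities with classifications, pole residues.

Branch term (-1/7)*log(1 - y/(1)): its argument vanishes at y = 1, a logarithmic branch point, modulus 1.
Branch term (-6/17)*log(1 - y/(-3/2)): its argument vanishes at y = -3/2, a logarithmic branch point, modulus 3/2.
The radius of convergence is the smallest modulus among the singular points: 1.
List the singular points by increasing real part (a conjugate pair: the negative imaginary part first).

Radius of convergence at 0: 1.
At -3/2: a logarithmic branch point.
At 1: a logarithmic branch point.
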